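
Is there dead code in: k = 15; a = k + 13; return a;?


k is read by a's definition; a is returned
No dead code


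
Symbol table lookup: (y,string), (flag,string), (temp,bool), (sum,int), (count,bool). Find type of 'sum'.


Lookup 'sum' → type int


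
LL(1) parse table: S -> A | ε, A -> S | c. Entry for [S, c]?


For [S, c]: 'c' ∈ FIRST(A)
Entry: S -> A


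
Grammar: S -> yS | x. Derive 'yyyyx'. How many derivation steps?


Derivation: S => yS => yyS => yyyS => yyyyS => yyyyx
Steps: 5


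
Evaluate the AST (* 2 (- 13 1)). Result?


Evaluate inner: (- 13 1) = 12
Evaluate root: (* 2 12) = 24
Result: 24


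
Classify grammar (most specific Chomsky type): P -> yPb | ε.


Single nonterminal LHS, but y^n b^n is not regular
Classification: Type 2 (Context-Free)


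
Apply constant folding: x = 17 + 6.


17 + 6 = 23 at compile time
Optimized: x = 23


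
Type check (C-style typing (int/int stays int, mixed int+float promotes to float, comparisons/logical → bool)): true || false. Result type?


Operand types: bool || bool
Rule: logical operators take bool operands and yield bool
Result type: bool


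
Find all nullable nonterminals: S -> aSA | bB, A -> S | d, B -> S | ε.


A nonterminal is nullable iff some alternative derives ε (directly, or every symbol in it is nullable)
Nullable: {B}


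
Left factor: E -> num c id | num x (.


Common prefix: 'num'
Factored: E -> num E', E' -> c id | x (


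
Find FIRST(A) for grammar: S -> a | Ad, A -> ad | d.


Per alternative of A: FIRST(ad) = {a}; FIRST(d) = {d}
FIRST(A) = {a, d}


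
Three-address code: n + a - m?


Break into single-operator statements:
t1 = n + a
t2 = t1 - m


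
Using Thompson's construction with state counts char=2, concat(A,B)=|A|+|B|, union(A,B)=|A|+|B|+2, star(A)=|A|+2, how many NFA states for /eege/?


Syntax tree has 4 char leaf(s), 0 union(s), 0 star(s)
chars contribute 4×2 = 8; each union adds +2; each star adds +2
Total: 8 + 0 + 0 = 8 states


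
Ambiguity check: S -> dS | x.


right-linear, alternatives start with distinct terminals 'd' vs 'x': unique leftmost derivation
Unambiguous


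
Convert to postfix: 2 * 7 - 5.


Left to right (same or higher precedence on left)
Postfix: 2 7 * 5 -


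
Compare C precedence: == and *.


'*' is multiplicative (level 10); '==' is equality (level 6)
Higher level binds tighter
'*' has higher precedence than '=='


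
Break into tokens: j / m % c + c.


Scan left to right, longest-match per lexeme
Tokens: ID(j), OP(/), ID(m), OP(%), ID(c), OP(+), ID(c)


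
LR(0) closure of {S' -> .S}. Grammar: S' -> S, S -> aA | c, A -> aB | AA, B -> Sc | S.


Start: S' -> .S
For each item with dot before a nonterminal B, add B -> .γ for every B-production
Closure: [S' -> .S, S -> .aA, S -> .c]


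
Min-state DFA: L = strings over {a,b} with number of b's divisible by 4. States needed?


Track (count of b) mod 4: states 0..3, accept at 0
Minimal DFA: 4 states


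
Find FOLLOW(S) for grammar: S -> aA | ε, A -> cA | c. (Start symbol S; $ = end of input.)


$ ∈ FOLLOW(S). For each A -> αBβ: add FIRST(β)\{ε} to FOLLOW(B); if β nullable, add FOLLOW(A).
FOLLOW(S) = {$}


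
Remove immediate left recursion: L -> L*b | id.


Left-recursive alternatives: L*b; non-recursive: id
Introduce L': L -> idL', L' -> *bL' | ε


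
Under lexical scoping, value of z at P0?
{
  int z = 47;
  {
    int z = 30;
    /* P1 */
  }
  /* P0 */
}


z declared in the same block as P0
z = 47


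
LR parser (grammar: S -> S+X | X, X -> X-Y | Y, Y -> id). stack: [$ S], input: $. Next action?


start symbol S on stack, input exhausted
Action: accept


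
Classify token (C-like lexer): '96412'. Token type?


Pattern: digits only
Type: INTEGER_LITERAL


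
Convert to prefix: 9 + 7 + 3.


left-to-right (same/higher precedence on left): tree is (+ (+ 9 7) 3)
Prefix: + + 9 7 3


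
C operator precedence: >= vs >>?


'>>' is shift (level 8); '>=' is relational (level 7)
Higher level binds tighter
'>>' has higher precedence than '>='


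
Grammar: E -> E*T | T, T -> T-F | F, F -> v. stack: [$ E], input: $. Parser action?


start symbol E on stack, input exhausted
Action: accept


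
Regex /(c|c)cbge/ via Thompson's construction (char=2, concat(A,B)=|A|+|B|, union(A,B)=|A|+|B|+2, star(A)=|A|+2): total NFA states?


Syntax tree has 6 char leaf(s), 1 union(s), 0 star(s)
chars contribute 6×2 = 12; each union adds +2; each star adds +2
Total: 12 + 2 + 0 = 14 states


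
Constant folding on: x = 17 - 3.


17 - 3 = 14 at compile time
Optimized: x = 14


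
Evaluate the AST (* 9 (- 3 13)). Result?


Evaluate inner: (- 3 13) = -10
Evaluate root: (* 9 -10) = -90
Result: -90


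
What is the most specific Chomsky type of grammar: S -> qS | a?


Right-linear: every RHS is a terminal or a terminal followed by one nonterminal
Classification: Type 3 (Regular)


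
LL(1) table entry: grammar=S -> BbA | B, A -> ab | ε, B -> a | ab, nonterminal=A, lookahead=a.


For [A, a]: 'a' ∈ FIRST(ab)
Entry: A -> ab


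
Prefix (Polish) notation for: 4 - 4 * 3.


'*' binds tighter: tree is (- 4 (* 4 3))
Prefix: - 4 * 4 3


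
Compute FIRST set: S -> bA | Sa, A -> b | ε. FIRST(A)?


Per alternative of A: FIRST(b) = {b}; FIRST(ε) = {ε}
FIRST(A) = {b, ε}


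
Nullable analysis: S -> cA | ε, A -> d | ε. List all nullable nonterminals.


A nonterminal is nullable iff some alternative derives ε (directly, or every symbol in it is nullable)
Nullable: {A, S}


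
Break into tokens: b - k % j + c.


Scan left to right, longest-match per lexeme
Tokens: ID(b), OP(-), ID(k), OP(%), ID(j), OP(+), ID(c)


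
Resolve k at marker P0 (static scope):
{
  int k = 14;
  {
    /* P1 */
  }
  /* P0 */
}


k declared in the same block as P0
k = 14


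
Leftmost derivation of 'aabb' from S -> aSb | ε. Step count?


Derivation: S => aSb => aaSbb => aabb
Steps: 3


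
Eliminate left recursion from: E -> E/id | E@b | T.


Left-recursive alternatives: E/id, E@b; non-recursive: T
Introduce E': E -> TE', E' -> /idE' | @bE' | ε


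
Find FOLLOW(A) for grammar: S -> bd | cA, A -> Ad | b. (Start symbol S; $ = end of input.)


$ ∈ FOLLOW(S). For each A -> αBβ: add FIRST(β)\{ε} to FOLLOW(B); if β nullable, add FOLLOW(A).
FOLLOW(A) = {$, d}


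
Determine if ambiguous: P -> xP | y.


right-linear, alternatives start with distinct terminals 'x' vs 'y': unique leftmost derivation
Unambiguous


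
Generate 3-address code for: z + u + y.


Break into single-operator statements:
t1 = z + u
t2 = t1 + y


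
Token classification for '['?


Pattern: delimiter/punctuation
Type: PUNCTUATION


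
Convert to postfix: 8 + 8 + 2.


Left to right (same or higher precedence on left)
Postfix: 8 8 + 2 +


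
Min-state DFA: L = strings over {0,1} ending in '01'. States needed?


Track the longest suffix of input matching a prefix of '01': 3 classes (prefixes of length 0..2)
Minimal DFA: 3 states


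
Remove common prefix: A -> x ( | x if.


Common prefix: 'x'
Factored: A -> x A', A' -> ( | if


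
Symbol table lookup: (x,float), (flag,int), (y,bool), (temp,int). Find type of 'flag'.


Lookup 'flag' → type int


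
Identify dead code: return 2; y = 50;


statement follows a return and is unreachable
Dead: 'y = 50'


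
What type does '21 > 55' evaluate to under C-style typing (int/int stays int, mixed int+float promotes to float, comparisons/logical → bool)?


Operand types: int > int
Rule: comparison yields bool
Result type: bool


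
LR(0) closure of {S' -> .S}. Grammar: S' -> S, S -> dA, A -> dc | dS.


Start: S' -> .S
For each item with dot before a nonterminal B, add B -> .γ for every B-production
Closure: [S' -> .S, S -> .dA]


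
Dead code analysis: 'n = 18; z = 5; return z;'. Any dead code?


n is assigned but never read
Dead: 'n = 18'


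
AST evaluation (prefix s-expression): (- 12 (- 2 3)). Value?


Evaluate inner: (- 2 3) = -1
Evaluate root: (- 12 -1) = 13
Result: 13


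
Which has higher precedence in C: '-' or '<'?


'-' is additive (level 9); '<' is relational (level 7)
Higher level binds tighter
'-' has higher precedence than '<'


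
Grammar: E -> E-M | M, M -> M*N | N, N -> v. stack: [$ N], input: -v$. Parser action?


'N' (not preceded by M*) is the handle for M -> N
Action: reduce (M -> N)


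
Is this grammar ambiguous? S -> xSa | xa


balanced x^n…a^n: each string has a unique parse
Unambiguous


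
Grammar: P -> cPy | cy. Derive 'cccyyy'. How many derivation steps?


Derivation: P => cPy => ccPyy => cccyyy
Steps: 3


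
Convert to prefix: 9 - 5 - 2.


left-to-right (same/higher precedence on left): tree is (- (- 9 5) 2)
Prefix: - - 9 5 2


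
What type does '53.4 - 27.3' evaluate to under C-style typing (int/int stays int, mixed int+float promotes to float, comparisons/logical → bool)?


Operand types: float - float
Rule: mixed int/float promotes to float; int/int stays int
Result type: float


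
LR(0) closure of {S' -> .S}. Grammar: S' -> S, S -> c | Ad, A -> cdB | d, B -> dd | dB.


Start: S' -> .S
For each item with dot before a nonterminal B, add B -> .γ for every B-production
Closure: [S' -> .S, S -> .c, S -> .Ad, A -> .cdB, A -> .d]


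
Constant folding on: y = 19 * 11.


19 * 11 = 209 at compile time
Optimized: y = 209


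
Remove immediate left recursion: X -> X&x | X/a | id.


Left-recursive alternatives: X&x, X/a; non-recursive: id
Introduce X': X -> idX', X' -> &xX' | /aX' | ε


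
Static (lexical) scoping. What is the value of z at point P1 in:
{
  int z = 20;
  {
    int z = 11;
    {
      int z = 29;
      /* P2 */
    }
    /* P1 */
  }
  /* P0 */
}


z declared in the same block as P1
z = 11


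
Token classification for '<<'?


Pattern: operator symbol
Type: OPERATOR


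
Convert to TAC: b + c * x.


Break into single-operator statements:
t1 = c * x
t2 = b + t1


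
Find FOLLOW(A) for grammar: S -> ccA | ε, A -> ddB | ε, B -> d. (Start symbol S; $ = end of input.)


$ ∈ FOLLOW(S). For each A -> αBβ: add FIRST(β)\{ε} to FOLLOW(B); if β nullable, add FOLLOW(A).
FOLLOW(A) = {$}


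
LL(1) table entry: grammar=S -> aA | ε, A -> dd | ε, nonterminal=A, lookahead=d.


For [A, d]: 'd' ∈ FIRST(dd)
Entry: A -> dd


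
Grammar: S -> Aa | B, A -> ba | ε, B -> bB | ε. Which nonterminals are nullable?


A nonterminal is nullable iff some alternative derives ε (directly, or every symbol in it is nullable)
Nullable: {A, B, S}


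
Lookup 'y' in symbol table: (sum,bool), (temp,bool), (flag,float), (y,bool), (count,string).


Lookup 'y' → type bool


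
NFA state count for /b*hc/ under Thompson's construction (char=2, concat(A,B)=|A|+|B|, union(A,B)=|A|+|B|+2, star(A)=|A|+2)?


Syntax tree has 3 char leaf(s), 0 union(s), 1 star(s)
chars contribute 3×2 = 6; each union adds +2; each star adds +2
Total: 6 + 0 + 2 = 8 states


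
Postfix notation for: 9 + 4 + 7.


Left to right (same or higher precedence on left)
Postfix: 9 4 + 7 +


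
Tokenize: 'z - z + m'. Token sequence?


Scan left to right, longest-match per lexeme
Tokens: ID(z), OP(-), ID(z), OP(+), ID(m)


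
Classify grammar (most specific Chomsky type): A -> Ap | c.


Left-linear: every RHS is a terminal or one nonterminal followed by a terminal
Classification: Type 3 (Regular)


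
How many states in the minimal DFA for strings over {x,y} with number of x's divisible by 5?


Track (count of x) mod 5: states 0..4, accept at 0
Minimal DFA: 5 states


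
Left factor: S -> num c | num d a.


Common prefix: 'num'
Factored: S -> num S', S' -> c | d a


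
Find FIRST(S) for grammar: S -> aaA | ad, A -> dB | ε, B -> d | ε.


Per alternative of S: FIRST(aaA) = {a}; FIRST(ad) = {a}
FIRST(S) = {a}


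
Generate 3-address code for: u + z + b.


Break into single-operator statements:
t1 = u + z
t2 = t1 + b


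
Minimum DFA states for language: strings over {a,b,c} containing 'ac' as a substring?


KMP-style automaton: 2 progress states + 1 absorbing accept = 3
Minimal DFA: 3 states


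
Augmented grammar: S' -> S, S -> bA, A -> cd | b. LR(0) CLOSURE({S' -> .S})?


Start: S' -> .S
For each item with dot before a nonterminal B, add B -> .γ for every B-production
Closure: [S' -> .S, S -> .bA]


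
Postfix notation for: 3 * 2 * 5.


Left to right (same or higher precedence on left)
Postfix: 3 2 * 5 *


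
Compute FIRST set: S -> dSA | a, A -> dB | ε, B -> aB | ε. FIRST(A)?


Per alternative of A: FIRST(dB) = {d}; FIRST(ε) = {ε}
FIRST(A) = {d, ε}


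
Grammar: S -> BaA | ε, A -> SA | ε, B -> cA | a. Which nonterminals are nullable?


A nonterminal is nullable iff some alternative derives ε (directly, or every symbol in it is nullable)
Nullable: {A, S}


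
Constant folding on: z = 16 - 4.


16 - 4 = 12 at compile time
Optimized: z = 12


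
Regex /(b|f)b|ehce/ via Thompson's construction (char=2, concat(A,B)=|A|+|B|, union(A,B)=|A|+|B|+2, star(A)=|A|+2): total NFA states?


Syntax tree has 7 char leaf(s), 2 union(s), 0 star(s)
chars contribute 7×2 = 14; each union adds +2; each star adds +2
Total: 14 + 4 + 0 = 18 states


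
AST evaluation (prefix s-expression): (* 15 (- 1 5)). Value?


Evaluate inner: (- 1 5) = -4
Evaluate root: (* 15 -4) = -60
Result: -60


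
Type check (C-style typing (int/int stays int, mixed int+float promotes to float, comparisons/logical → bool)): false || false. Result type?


Operand types: bool || bool
Rule: logical operators take bool operands and yield bool
Result type: bool


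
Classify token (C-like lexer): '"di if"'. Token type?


Pattern: double-quoted sequence
Type: STRING_LITERAL


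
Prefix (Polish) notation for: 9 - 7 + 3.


left-to-right (same/higher precedence on left): tree is (+ (- 9 7) 3)
Prefix: + - 9 7 3


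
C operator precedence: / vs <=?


'/' is multiplicative (level 10); '<=' is relational (level 7)
Higher level binds tighter
'/' has higher precedence than '<='


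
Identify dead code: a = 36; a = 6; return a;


first assignment to a is overwritten before any read
Dead: 'a = 36'


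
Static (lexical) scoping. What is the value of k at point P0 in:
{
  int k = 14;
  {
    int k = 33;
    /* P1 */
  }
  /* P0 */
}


k declared in the same block as P0
k = 14


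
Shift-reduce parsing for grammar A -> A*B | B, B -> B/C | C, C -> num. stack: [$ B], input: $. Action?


lookahead ∉ {/} so B won't extend; reduce A -> B
Action: reduce (A -> B)


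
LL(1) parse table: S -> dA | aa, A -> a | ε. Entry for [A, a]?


For [A, a]: 'a' ∈ FIRST(a)
Entry: A -> a


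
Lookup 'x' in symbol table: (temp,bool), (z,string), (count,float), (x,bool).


Lookup 'x' → type bool


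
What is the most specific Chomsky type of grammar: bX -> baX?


LHS has context (more than one symbol) and |LHS| ≤ |RHS|
Classification: Type 1 (Context-Sensitive)


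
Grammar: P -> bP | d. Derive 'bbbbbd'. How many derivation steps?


Derivation: P => bP => bbP => bbbP => bbbbP => bbbbbP => bbbbbd
Steps: 6


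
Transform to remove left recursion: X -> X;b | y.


Left-recursive alternatives: X;b; non-recursive: y
Introduce X': X -> yX', X' -> ;bX' | ε


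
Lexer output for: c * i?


Scan left to right, longest-match per lexeme
Tokens: ID(c), OP(*), ID(i)


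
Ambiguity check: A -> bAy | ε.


balanced b^n…y^n: each string has a unique parse
Unambiguous


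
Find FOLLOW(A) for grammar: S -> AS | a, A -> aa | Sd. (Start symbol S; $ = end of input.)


$ ∈ FOLLOW(S). For each A -> αBβ: add FIRST(β)\{ε} to FOLLOW(B); if β nullable, add FOLLOW(A).
FOLLOW(A) = {a}


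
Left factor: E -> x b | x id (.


Common prefix: 'x'
Factored: E -> x E', E' -> b | id (


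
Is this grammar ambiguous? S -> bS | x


right-linear, alternatives start with distinct terminals 'b' vs 'x': unique leftmost derivation
Unambiguous


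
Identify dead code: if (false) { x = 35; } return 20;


condition is constant false, so the whole block is unreachable
Dead: 'if (false) { x = 35; }'


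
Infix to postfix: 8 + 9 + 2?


Left to right (same or higher precedence on left)
Postfix: 8 9 + 2 +


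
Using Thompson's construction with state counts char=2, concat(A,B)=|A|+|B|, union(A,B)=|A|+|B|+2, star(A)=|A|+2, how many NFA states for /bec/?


Syntax tree has 3 char leaf(s), 0 union(s), 0 star(s)
chars contribute 3×2 = 6; each union adds +2; each star adds +2
Total: 6 + 0 + 0 = 6 states


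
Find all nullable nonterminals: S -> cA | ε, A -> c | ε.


A nonterminal is nullable iff some alternative derives ε (directly, or every symbol in it is nullable)
Nullable: {A, S}


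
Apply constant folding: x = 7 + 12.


7 + 12 = 19 at compile time
Optimized: x = 19


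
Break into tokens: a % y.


Scan left to right, longest-match per lexeme
Tokens: ID(a), OP(%), ID(y)


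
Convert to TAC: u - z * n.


Break into single-operator statements:
t1 = z * n
t2 = u - t1


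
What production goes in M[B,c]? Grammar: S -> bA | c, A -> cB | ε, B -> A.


For [B, c]: 'c' ∈ FIRST(A)
Entry: B -> A


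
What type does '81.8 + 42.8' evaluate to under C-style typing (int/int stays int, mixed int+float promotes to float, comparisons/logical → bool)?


Operand types: float + float
Rule: mixed int/float promotes to float; int/int stays int
Result type: float


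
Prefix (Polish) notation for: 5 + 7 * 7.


'*' binds tighter: tree is (+ 5 (* 7 7))
Prefix: + 5 * 7 7


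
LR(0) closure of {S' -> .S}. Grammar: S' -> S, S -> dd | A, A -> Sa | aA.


Start: S' -> .S
For each item with dot before a nonterminal B, add B -> .γ for every B-production
Closure: [S' -> .S, S -> .dd, S -> .A, A -> .Sa, A -> .aA]


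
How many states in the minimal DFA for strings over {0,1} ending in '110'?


Track the longest suffix of input matching a prefix of '110': 4 classes (prefixes of length 0..3)
Minimal DFA: 4 states


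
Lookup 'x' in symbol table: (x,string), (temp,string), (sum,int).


Lookup 'x' → type string


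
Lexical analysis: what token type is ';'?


Pattern: delimiter/punctuation
Type: PUNCTUATION


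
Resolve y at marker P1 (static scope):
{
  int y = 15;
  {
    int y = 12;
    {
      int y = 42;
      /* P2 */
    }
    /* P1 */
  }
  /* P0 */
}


y declared in the same block as P1
y = 12


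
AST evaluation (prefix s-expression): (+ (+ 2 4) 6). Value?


Evaluate inner: (+ 2 4) = 6
Evaluate root: (+ 6 6) = 12
Result: 12


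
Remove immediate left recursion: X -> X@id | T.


Left-recursive alternatives: X@id; non-recursive: T
Introduce X': X -> TX', X' -> @idX' | ε


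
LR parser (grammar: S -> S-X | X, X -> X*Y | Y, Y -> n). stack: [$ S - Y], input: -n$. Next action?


'Y' (not preceded by X*) is the handle for X -> Y
Action: reduce (X -> Y)


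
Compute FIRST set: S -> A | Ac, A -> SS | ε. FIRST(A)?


Per alternative of A: FIRST(SS) = {c, ε}; FIRST(ε) = {ε}
FIRST(A) = {c, ε}


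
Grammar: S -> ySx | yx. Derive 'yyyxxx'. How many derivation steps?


Derivation: S => ySx => yySxx => yyyxxx
Steps: 3


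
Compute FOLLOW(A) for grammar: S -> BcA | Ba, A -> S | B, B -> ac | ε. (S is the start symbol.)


$ ∈ FOLLOW(S). For each A -> αBβ: add FIRST(β)\{ε} to FOLLOW(B); if β nullable, add FOLLOW(A).
FOLLOW(A) = {$}


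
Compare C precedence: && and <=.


'<=' is relational (level 7); '&&' is logical AND (level 2)
Higher level binds tighter
'<=' has higher precedence than '&&'


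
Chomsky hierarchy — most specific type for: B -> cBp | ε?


Single nonterminal LHS, but c^n p^n is not regular
Classification: Type 2 (Context-Free)


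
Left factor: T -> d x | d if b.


Common prefix: 'd'
Factored: T -> d T', T' -> x | if b


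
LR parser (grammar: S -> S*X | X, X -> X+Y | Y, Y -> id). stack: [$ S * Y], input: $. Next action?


'Y' (not preceded by X+) is the handle for X -> Y
Action: reduce (X -> Y)


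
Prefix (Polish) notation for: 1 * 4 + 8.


left-to-right (same/higher precedence on left): tree is (+ (* 1 4) 8)
Prefix: + * 1 4 8


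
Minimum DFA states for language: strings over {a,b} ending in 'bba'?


Track the longest suffix of input matching a prefix of 'bba': 4 classes (prefixes of length 0..3)
Minimal DFA: 4 states


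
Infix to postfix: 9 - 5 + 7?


Left to right (same or higher precedence on left)
Postfix: 9 5 - 7 +


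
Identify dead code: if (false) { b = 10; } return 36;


condition is constant false, so the whole block is unreachable
Dead: 'if (false) { b = 10; }'


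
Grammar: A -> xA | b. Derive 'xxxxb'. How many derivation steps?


Derivation: A => xA => xxA => xxxA => xxxxA => xxxxb
Steps: 5


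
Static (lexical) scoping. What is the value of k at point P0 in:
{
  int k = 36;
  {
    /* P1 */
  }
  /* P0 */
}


k declared in the same block as P0
k = 36


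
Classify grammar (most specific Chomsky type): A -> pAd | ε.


Single nonterminal LHS, but p^n d^n is not regular
Classification: Type 2 (Context-Free)


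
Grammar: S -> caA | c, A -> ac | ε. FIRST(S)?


Per alternative of S: FIRST(caA) = {c}; FIRST(c) = {c}
FIRST(S) = {c}


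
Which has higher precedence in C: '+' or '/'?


'/' is multiplicative (level 10); '+' is additive (level 9)
Higher level binds tighter
'/' has higher precedence than '+'


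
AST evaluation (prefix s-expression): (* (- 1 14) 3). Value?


Evaluate inner: (- 1 14) = -13
Evaluate root: (* -13 3) = -39
Result: -39


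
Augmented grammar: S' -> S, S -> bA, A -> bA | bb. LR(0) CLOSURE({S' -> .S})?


Start: S' -> .S
For each item with dot before a nonterminal B, add B -> .γ for every B-production
Closure: [S' -> .S, S -> .bA]


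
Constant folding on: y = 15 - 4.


15 - 4 = 11 at compile time
Optimized: y = 11


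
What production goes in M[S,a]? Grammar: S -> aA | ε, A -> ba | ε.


For [S, a]: 'a' ∈ FIRST(aA)
Entry: S -> aA


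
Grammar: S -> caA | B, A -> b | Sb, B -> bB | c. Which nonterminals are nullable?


A nonterminal is nullable iff some alternative derives ε (directly, or every symbol in it is nullable)
Nullable: {}


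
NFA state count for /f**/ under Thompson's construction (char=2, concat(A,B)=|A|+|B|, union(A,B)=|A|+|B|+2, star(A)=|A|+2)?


Syntax tree has 1 char leaf(s), 0 union(s), 2 star(s)
chars contribute 1×2 = 2; each union adds +2; each star adds +2
Total: 2 + 0 + 4 = 6 states


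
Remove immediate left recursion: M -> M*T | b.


Left-recursive alternatives: M*T; non-recursive: b
Introduce M': M -> bM', M' -> *TM' | ε


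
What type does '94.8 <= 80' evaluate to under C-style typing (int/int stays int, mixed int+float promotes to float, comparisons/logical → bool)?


Operand types: float <= int
Rule: comparison yields bool
Result type: bool


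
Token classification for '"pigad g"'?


Pattern: double-quoted sequence
Type: STRING_LITERAL


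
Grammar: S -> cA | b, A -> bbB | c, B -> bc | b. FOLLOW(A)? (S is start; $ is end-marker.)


$ ∈ FOLLOW(S). For each A -> αBβ: add FIRST(β)\{ε} to FOLLOW(B); if β nullable, add FOLLOW(A).
FOLLOW(A) = {$}


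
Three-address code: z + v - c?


Break into single-operator statements:
t1 = z + v
t2 = t1 - c


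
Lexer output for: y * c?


Scan left to right, longest-match per lexeme
Tokens: ID(y), OP(*), ID(c)


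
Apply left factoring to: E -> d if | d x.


Common prefix: 'd'
Factored: E -> d E', E' -> if | x


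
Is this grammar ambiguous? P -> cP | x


right-linear, alternatives start with distinct terminals 'c' vs 'x': unique leftmost derivation
Unambiguous


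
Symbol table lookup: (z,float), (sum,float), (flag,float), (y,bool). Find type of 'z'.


Lookup 'z' → type float


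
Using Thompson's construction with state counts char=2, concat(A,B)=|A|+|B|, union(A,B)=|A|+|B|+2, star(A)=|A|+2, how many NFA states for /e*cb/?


Syntax tree has 3 char leaf(s), 0 union(s), 1 star(s)
chars contribute 3×2 = 6; each union adds +2; each star adds +2
Total: 6 + 0 + 2 = 8 states


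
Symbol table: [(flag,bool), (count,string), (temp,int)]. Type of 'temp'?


Lookup 'temp' → type int


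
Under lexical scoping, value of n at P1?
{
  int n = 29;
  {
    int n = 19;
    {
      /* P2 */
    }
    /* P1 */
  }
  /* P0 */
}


n declared in the same block as P1
n = 19


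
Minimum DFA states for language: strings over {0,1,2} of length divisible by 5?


Track length mod 5: states 0..4, accept at 0
Minimal DFA: 5 states


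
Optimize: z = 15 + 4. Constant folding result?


15 + 4 = 19 at compile time
Optimized: z = 19


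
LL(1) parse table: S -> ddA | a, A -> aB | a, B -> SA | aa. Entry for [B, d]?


For [B, d]: 'd' ∈ FIRST(SA)
Entry: B -> SA


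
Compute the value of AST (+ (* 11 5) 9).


Evaluate inner: (* 11 5) = 55
Evaluate root: (+ 55 9) = 64
Result: 64


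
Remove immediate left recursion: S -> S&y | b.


Left-recursive alternatives: S&y; non-recursive: b
Introduce S': S -> bS', S' -> &yS' | ε


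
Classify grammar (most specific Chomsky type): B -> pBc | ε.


Single nonterminal LHS, but p^n c^n is not regular
Classification: Type 2 (Context-Free)


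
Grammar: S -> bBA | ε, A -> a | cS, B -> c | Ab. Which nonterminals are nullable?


A nonterminal is nullable iff some alternative derives ε (directly, or every symbol in it is nullable)
Nullable: {S}


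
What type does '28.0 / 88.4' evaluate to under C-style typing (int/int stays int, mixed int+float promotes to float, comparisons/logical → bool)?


Operand types: float / float
Rule: mixed int/float promotes to float; int/int stays int
Result type: float


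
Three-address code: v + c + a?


Break into single-operator statements:
t1 = v + c
t2 = t1 + a


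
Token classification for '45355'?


Pattern: digits only
Type: INTEGER_LITERAL


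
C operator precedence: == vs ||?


'==' is equality (level 6); '||' is logical OR (level 1)
Higher level binds tighter
'==' has higher precedence than '||'


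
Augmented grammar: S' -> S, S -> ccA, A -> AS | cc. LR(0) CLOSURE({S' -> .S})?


Start: S' -> .S
For each item with dot before a nonterminal B, add B -> .γ for every B-production
Closure: [S' -> .S, S -> .ccA]


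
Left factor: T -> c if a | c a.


Common prefix: 'c'
Factored: T -> c T', T' -> if a | a


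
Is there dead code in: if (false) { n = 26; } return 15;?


condition is constant false, so the whole block is unreachable
Dead: 'if (false) { n = 26; }'


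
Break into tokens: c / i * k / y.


Scan left to right, longest-match per lexeme
Tokens: ID(c), OP(/), ID(i), OP(*), ID(k), OP(/), ID(y)


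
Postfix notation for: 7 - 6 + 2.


Left to right (same or higher precedence on left)
Postfix: 7 6 - 2 +


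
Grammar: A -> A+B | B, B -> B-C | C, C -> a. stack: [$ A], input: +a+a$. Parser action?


shift '+' to continue A -> A+B
Action: shift


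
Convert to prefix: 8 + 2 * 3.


'*' binds tighter: tree is (+ 8 (* 2 3))
Prefix: + 8 * 2 3


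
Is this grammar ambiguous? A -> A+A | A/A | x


'x+x/x' has two parse trees (no precedence encoded between + and /)
Ambiguous


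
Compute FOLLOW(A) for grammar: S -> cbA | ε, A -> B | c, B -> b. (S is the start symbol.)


$ ∈ FOLLOW(S). For each A -> αBβ: add FIRST(β)\{ε} to FOLLOW(B); if β nullable, add FOLLOW(A).
FOLLOW(A) = {$}


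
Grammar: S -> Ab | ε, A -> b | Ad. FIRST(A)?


Per alternative of A: FIRST(b) = {b}; FIRST(Ad) = {b}
FIRST(A) = {b}


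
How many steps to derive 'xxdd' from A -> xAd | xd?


Derivation: A => xAd => xxdd
Steps: 2


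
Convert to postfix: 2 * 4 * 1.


Left to right (same or higher precedence on left)
Postfix: 2 4 * 1 *


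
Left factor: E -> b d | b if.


Common prefix: 'b'
Factored: E -> b E', E' -> d | if


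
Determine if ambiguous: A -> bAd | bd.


balanced b^n…d^n: each string has a unique parse
Unambiguous


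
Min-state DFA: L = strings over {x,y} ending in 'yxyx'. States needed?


Track the longest suffix of input matching a prefix of 'yxyx': 5 classes (prefixes of length 0..4)
Minimal DFA: 5 states


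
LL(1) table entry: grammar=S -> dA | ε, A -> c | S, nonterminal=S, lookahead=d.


For [S, d]: 'd' ∈ FIRST(dA)
Entry: S -> dA


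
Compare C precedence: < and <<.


'<<' is shift (level 8); '<' is relational (level 7)
Higher level binds tighter
'<<' has higher precedence than '<'


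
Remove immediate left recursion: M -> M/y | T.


Left-recursive alternatives: M/y; non-recursive: T
Introduce M': M -> TM', M' -> /yM' | ε


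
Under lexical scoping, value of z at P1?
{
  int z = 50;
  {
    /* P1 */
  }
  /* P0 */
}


P1's block does not declare z; resolves to the enclosing declaration at depth 0
z = 50


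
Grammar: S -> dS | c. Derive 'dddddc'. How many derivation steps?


Derivation: S => dS => ddS => dddS => ddddS => dddddS => dddddc
Steps: 6


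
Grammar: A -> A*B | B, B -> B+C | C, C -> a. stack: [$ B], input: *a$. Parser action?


lookahead ∉ {+} so B won't extend; reduce A -> B
Action: reduce (A -> B)


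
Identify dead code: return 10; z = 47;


statement follows a return and is unreachable
Dead: 'z = 47'


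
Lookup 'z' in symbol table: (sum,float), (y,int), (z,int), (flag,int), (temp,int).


Lookup 'z' → type int


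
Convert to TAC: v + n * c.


Break into single-operator statements:
t1 = n * c
t2 = v + t1


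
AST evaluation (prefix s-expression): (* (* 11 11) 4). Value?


Evaluate inner: (* 11 11) = 121
Evaluate root: (* 121 4) = 484
Result: 484


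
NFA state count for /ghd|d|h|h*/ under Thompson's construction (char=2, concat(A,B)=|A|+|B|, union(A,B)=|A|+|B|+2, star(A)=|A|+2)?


Syntax tree has 6 char leaf(s), 3 union(s), 1 star(s)
chars contribute 6×2 = 12; each union adds +2; each star adds +2
Total: 12 + 6 + 2 = 20 states


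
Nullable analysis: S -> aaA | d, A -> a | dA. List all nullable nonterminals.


A nonterminal is nullable iff some alternative derives ε (directly, or every symbol in it is nullable)
Nullable: {}


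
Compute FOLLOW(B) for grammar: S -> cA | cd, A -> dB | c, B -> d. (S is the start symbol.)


$ ∈ FOLLOW(S). For each A -> αBβ: add FIRST(β)\{ε} to FOLLOW(B); if β nullable, add FOLLOW(A).
FOLLOW(B) = {$}


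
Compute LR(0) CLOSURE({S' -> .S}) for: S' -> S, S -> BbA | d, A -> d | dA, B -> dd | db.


Start: S' -> .S
For each item with dot before a nonterminal B, add B -> .γ for every B-production
Closure: [S' -> .S, S -> .BbA, S -> .d, B -> .dd, B -> .db]


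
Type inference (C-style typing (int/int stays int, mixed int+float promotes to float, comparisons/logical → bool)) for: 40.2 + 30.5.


Operand types: float + float
Rule: mixed int/float promotes to float; int/int stays int
Result type: float


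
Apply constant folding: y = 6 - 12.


6 - 12 = -6 at compile time
Optimized: y = -6


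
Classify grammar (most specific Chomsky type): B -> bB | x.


Right-linear: every RHS is a terminal or a terminal followed by one nonterminal
Classification: Type 3 (Regular)


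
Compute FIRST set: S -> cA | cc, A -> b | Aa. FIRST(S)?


Per alternative of S: FIRST(cA) = {c}; FIRST(cc) = {c}
FIRST(S) = {c}


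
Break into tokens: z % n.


Scan left to right, longest-match per lexeme
Tokens: ID(z), OP(%), ID(n)


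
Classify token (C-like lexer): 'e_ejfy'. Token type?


Pattern: letter/underscore followed by alphanumerics, not a keyword
Type: IDENTIFIER


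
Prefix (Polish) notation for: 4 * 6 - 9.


left-to-right (same/higher precedence on left): tree is (- (* 4 6) 9)
Prefix: - * 4 6 9


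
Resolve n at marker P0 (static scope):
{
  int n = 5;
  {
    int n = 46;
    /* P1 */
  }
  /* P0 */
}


n declared in the same block as P0
n = 5


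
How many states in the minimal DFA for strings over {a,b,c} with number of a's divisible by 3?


Track (count of a) mod 3: states 0..2, accept at 0
Minimal DFA: 3 states


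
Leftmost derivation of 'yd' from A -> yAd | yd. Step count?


Derivation: A => yd
Steps: 1


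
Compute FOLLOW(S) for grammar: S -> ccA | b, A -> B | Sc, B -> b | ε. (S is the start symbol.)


$ ∈ FOLLOW(S). For each A -> αBβ: add FIRST(β)\{ε} to FOLLOW(B); if β nullable, add FOLLOW(A).
FOLLOW(S) = {$, c}


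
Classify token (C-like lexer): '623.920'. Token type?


Pattern: digits with a decimal point
Type: FLOAT_LITERAL


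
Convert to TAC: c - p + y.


Break into single-operator statements:
t1 = c - p
t2 = t1 + y


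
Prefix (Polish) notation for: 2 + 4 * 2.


'*' binds tighter: tree is (+ 2 (* 4 2))
Prefix: + 2 * 4 2


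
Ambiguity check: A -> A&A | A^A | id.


'id&id^id' has two parse trees (no precedence encoded between & and ^)
Ambiguous


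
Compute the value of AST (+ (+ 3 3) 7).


Evaluate inner: (+ 3 3) = 6
Evaluate root: (+ 6 7) = 13
Result: 13


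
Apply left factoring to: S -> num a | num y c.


Common prefix: 'num'
Factored: S -> num S', S' -> a | y c


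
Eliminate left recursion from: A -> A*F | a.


Left-recursive alternatives: A*F; non-recursive: a
Introduce A': A -> aA', A' -> *FA' | ε


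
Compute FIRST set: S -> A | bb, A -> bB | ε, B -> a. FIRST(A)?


Per alternative of A: FIRST(bB) = {b}; FIRST(ε) = {ε}
FIRST(A) = {b, ε}


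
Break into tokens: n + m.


Scan left to right, longest-match per lexeme
Tokens: ID(n), OP(+), ID(m)


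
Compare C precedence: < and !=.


'<' is relational (level 7); '!=' is equality (level 6)
Higher level binds tighter
'<' has higher precedence than '!='


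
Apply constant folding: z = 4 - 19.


4 - 19 = -15 at compile time
Optimized: z = -15


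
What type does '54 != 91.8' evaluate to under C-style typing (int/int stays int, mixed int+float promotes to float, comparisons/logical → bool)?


Operand types: int != float
Rule: comparison yields bool
Result type: bool


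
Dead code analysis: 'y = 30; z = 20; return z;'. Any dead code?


y is assigned but never read
Dead: 'y = 30'


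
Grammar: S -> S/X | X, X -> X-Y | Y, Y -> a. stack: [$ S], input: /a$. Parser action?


shift '/' to continue S -> S/X
Action: shift


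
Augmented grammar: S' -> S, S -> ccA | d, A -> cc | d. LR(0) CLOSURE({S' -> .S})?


Start: S' -> .S
For each item with dot before a nonterminal B, add B -> .γ for every B-production
Closure: [S' -> .S, S -> .ccA, S -> .d]


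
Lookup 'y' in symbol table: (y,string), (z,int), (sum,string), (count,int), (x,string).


Lookup 'y' → type string


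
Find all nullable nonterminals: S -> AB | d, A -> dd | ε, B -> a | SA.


A nonterminal is nullable iff some alternative derives ε (directly, or every symbol in it is nullable)
Nullable: {A}


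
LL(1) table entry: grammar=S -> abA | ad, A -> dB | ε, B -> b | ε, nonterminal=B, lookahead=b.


For [B, b]: 'b' ∈ FIRST(b)
Entry: B -> b


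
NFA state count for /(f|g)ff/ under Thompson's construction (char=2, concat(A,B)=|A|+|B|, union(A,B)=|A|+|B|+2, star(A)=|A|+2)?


Syntax tree has 4 char leaf(s), 1 union(s), 0 star(s)
chars contribute 4×2 = 8; each union adds +2; each star adds +2
Total: 8 + 2 + 0 = 10 states


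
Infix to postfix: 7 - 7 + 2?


Left to right (same or higher precedence on left)
Postfix: 7 7 - 2 +


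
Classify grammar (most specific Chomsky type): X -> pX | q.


Right-linear: every RHS is a terminal or a terminal followed by one nonterminal
Classification: Type 3 (Regular)


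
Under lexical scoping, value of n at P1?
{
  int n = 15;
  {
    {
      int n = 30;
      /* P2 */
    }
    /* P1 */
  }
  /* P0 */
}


P1's block does not declare n; resolves to the enclosing declaration at depth 0
n = 15


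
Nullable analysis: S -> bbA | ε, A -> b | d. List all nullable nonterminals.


A nonterminal is nullable iff some alternative derives ε (directly, or every symbol in it is nullable)
Nullable: {S}


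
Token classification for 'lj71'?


Pattern: letter/underscore followed by alphanumerics, not a keyword
Type: IDENTIFIER


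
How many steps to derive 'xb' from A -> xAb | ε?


Derivation: A => xAb => xb
Steps: 2


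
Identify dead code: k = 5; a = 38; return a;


k is assigned but never read
Dead: 'k = 5'


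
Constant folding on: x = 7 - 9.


7 - 9 = -2 at compile time
Optimized: x = -2


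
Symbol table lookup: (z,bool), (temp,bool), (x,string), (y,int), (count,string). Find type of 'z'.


Lookup 'z' → type bool


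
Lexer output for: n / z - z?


Scan left to right, longest-match per lexeme
Tokens: ID(n), OP(/), ID(z), OP(-), ID(z)


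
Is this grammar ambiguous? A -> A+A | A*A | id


'id+id*id' has two parse trees (no precedence encoded between + and *)
Ambiguous


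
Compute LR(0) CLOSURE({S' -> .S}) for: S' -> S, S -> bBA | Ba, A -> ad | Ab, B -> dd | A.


Start: S' -> .S
For each item with dot before a nonterminal B, add B -> .γ for every B-production
Closure: [S' -> .S, S -> .bBA, S -> .Ba, B -> .dd, B -> .A, A -> .ad, A -> .Ab]


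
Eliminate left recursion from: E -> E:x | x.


Left-recursive alternatives: E:x; non-recursive: x
Introduce E': E -> xE', E' -> :xE' | ε


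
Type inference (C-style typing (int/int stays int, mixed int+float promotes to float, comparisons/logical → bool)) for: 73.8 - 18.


Operand types: float - int
Rule: mixed int/float promotes to float; int/int stays int
Result type: float


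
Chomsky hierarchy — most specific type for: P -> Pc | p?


Left-linear: every RHS is a terminal or one nonterminal followed by a terminal
Classification: Type 3 (Regular)


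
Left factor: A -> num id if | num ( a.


Common prefix: 'num'
Factored: A -> num A', A' -> id if | ( a


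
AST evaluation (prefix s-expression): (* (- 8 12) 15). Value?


Evaluate inner: (- 8 12) = -4
Evaluate root: (* -4 15) = -60
Result: -60


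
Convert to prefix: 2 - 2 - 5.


left-to-right (same/higher precedence on left): tree is (- (- 2 2) 5)
Prefix: - - 2 2 5


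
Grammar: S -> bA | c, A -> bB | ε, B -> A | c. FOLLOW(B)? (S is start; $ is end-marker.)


$ ∈ FOLLOW(S). For each A -> αBβ: add FIRST(β)\{ε} to FOLLOW(B); if β nullable, add FOLLOW(A).
FOLLOW(B) = {$}


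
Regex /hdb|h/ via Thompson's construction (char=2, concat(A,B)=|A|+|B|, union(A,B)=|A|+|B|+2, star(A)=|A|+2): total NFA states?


Syntax tree has 4 char leaf(s), 1 union(s), 0 star(s)
chars contribute 4×2 = 8; each union adds +2; each star adds +2
Total: 8 + 2 + 0 = 10 states


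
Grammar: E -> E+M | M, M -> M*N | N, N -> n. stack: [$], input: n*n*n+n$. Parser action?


no handle on stack; shift 'n'
Action: shift


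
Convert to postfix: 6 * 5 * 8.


Left to right (same or higher precedence on left)
Postfix: 6 5 * 8 *


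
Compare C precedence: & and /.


'/' is multiplicative (level 10); '&' is bitwise AND (level 5)
Higher level binds tighter
'/' has higher precedence than '&'
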